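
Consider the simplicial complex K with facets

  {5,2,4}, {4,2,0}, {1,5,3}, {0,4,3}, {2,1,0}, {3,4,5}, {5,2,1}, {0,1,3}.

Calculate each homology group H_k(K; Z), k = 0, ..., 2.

Take the total order 0 < 1 < 2 < 3 < 4 < 5 on the vertex set. Then K (dimension 2) consists of the simplices:

  0-simplices (6): [0], [1], [2], [3], [4], [5]
  1-simplices (12): [0,1], [0,2], [0,3], [0,4], [1,2], [1,3], [1,5], [2,4], [2,5], [3,4], [3,5], [4,5]
  2-simplices (8): [0,1,2], [0,1,3], [0,2,4], [0,3,4], [1,2,5], [1,3,5], [2,4,5], [3,4,5]

so the chain groups are C_0 ≅ Z^6, C_1 ≅ Z^12, C_2 ≅ Z^8.

Boundary ∂_1: C_1 → C_0 is given by ∂[p,q] = [q] − [p].
As a 6×12 matrix over Z this has rank 5, with invariant factors (1,1,1,1,1).

The boundary map ∂_2: C_2 → C_1 acts by ∂[p,q,r] = [q,r] − [p,r] + [p,q]. For instance
  ∂[0,1,2] = [1,2] − [0,2] + [0,1],
  ∂[3,4,5] = [4,5] − [3,5] + [3,4].
As a 12×8 matrix over Z this has rank 7, with invariant factors (1,1,1,1,1,1,1).

Now H_k = ker ∂_k / im ∂_{k+1}, so:

  H_0: rank C_0 − rank ∂_1 = 6 − 5 = 1, and the invariant factors of ∂_1 are all 1, so H_0 = Z.
  H_1: rank ker ∂_1 − rank ∂_2 = (12 − 5) − 7 = 0, and the invariant factors of ∂_2 are all 1, so H_1 = 0.
  H_2: rank ker ∂_2 − rank ∂_3 = (8 − 7) − 0 = 1, and there is no ∂_3, so H_2 = Z.

As a check, the Euler characteristic is 6 − 12 + 8 = 2, which agrees with 1 − 0 + 1 = 2.

H_0 ≅ Z,  H_1 = 0,  H_2 ≅ Z.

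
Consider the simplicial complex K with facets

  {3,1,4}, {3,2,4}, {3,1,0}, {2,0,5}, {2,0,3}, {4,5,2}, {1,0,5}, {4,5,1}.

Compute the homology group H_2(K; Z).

H_2 ≅ Z.

Take the total order 0 < 1 < 2 < 3 < 4 < 5 on the vertex set. Then K (dimension 2) consists of the simplices:

  0-simplices (6): [0], [1], [2], [3], [4], [5]
  1-simplices (12): [0,1], [0,2], [0,3], [0,5], [1,3], [1,4], [1,5], [2,3], [2,4], [2,5], [3,4], [4,5]
  2-simplices (8): [0,1,3], [0,1,5], [0,2,3], [0,2,5], [1,3,4], [1,4,5], [2,3,4], [2,4,5]

so the chain groups are C_0 ≅ Z^6, C_1 ≅ Z^12, C_2 ≅ Z^8.

Boundary ∂_1: C_1 → C_0 is given by ∂[p,q] = [q] − [p]. For instance
  ∂[4,5] = [5] − [4].
As a 6×12 matrix over Z this has rank 5, with invariant factors (1,1,1,1,1).

Boundary ∂_2: C_2 → C_1 acts by ∂[p,q,r] = [q,r] − [p,r] + [p,q]. For instance
  ∂[0,2,3] = [2,3] − [0,3] + [0,2],
  ∂[0,1,3] = [1,3] − [0,3] + [0,1].
As a 12×8 matrix over Z this has rank 7, with invariant factors (1,1,1,1,1,1,1).

From H_k ≅ ker(∂_k) / im(∂_{k+1}) we obtain:

  H_2: rank ker ∂_2 − rank ∂_3 = (8 − 7) − 0 = 1, and there is no ∂_3, so H_2 ≅ Z.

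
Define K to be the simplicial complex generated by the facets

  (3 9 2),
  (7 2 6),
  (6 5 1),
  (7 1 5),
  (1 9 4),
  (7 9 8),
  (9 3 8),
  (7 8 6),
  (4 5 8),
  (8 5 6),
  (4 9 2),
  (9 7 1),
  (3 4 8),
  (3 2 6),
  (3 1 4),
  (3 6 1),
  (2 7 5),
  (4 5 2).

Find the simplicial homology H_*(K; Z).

Fix the vertex order 1 < 2 < 3 < 4 < 5 < 6 < 7 < 8 < 9 and write every simplex with vertices in increasing order. Then dim K = 2 and the simplices of K are:

  0-simplices (9): [1], [2], [3], [4], [5], [6], [7], [8], [9]
  1-simplices (27): (27 of them)
  2-simplices (18): [1,3,4], [1,3,6], [1,4,9], [1,5,6], [1,5,7], [1,7,9], [2,3,6], [2,3,9], [2,4,5], [2,4,9], [2,5,7], [2,6,7], [3,4,8], [3,8,9], [4,5,8], [5,6,8], [6,7,8], [7,8,9]

so the chain groups are C_0 ≅ Z^9, C_1 ≅ Z^27, C_2 ≅ Z^18.

∂_1: C_1 → C_0 maps an edge to its endpoints' difference, ∂[p,q] = q − p.
The resulting 9×27 matrix has rank 8, and its Smith normal form has invariant factors (1,1,1,1,1,1,1,1).

Boundary ∂_2: C_2 → C_1 sends each 2-simplex [p,q,r] to [q,r] − [p,r] + [p,q]. For instance
  ∂[1,7,9] = [7,9] − [1,9] + [1,7],
  ∂[7,8,9] = [8,9] − [7,9] + [7,8].
As a 27×18 matrix over Z this has rank 18, with invariant factors (1,1,1,1,1,1,1,1,1,1,1,1,1,1,1,1,1,2).

Reading off H_k = ker ∂_k / im ∂_{k+1}:

  H_0: rank C_0 − rank ∂_1 = 9 − 8 = 1, and the invariant factors of ∂_1 are all 1, so H_0 ≅ Z.
  H_1: rank ker ∂_1 − rank ∂_2 = (27 − 8) − 18 = 1, and ∂_2 has invariant factor 2 > 1, so H_1 ≅ Z ⊕ Z/2Z.
  H_2: rank ker ∂_2 − rank ∂_3 = (18 − 18) − 0 = 0, and there is no ∂_3, so H_2 ≅ 0.

As a check, the Euler characteristic is 9 − 27 + 18 = 0, which agrees with 1 − 1 + 0 = 0.

H_0 = Z,  H_1 = Z ⊕ Z/2Z,  H_2 = 0.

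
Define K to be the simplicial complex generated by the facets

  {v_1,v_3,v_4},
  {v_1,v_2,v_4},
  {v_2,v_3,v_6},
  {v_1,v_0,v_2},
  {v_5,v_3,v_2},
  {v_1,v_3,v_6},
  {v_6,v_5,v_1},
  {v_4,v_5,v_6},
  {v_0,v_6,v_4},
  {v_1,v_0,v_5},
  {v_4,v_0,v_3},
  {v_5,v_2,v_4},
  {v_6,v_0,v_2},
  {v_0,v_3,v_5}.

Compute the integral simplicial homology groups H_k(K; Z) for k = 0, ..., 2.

We work with the vertex ordering v_0 < v_1 < v_2 < v_3 < v_4 < v_5 < v_6. The simplices of K, each written with vertices in increasing order, are:

  0-simplices (7): [v_0], [v_1], [v_2], [v_3], [v_4], [v_5], [v_6]
  1-simplices (21): (21 of them)
  2-simplices (14): (14 of them)

Hence C_0 ≅ Z^7, C_1 ≅ Z^21, C_2 ≅ Z^14.

Boundary ∂_1: C_1 → C_0 is given by ∂[p,q] = [q] − [p].
The resulting 7×21 matrix has rank 6, and its Smith normal form has invariant factors (1,1,1,1,1,1).

Boundary ∂_2: C_2 → C_1 sends each 2-simplex [p,q,r] to [q,r] − [p,r] + [p,q]. For instance
  ∂[v_1,v_3,v_4] = [v_3,v_4] − [v_1,v_4] + [v_1,v_3],
  ∂[v_0,v_3,v_4] = [v_3,v_4] − [v_0,v_4] + [v_0,v_3].
The 21×14 boundary matrix has rank 13 and Smith normal form diag(1,1,1,1,1,1,1,1,1,1,1,1,1).

Computing H_k = (kernel of ∂_k) / (image of ∂_{k+1}):

  H_0: rank C_0 − rank ∂_1 = 7 − 6 = 1, and the invariant factors of ∂_1 are all 1, so H_0 = Z.
  H_1: rank ker ∂_1 − rank ∂_2 = (21 − 6) − 13 = 2, and the invariant factors of ∂_2 are all 1, so H_1 = Z^2.
  H_2: rank ker ∂_2 − rank ∂_3 = (14 − 13) − 0 = 1, and there is no ∂_3, so H_2 = Z.

As a check, the Euler characteristic is 7 − 21 + 14 = 0, which agrees with 1 − 2 + 1 = 0.

H_0 ≅ Z,  H_1 ≅ Z^2,  H_2 ≅ Z.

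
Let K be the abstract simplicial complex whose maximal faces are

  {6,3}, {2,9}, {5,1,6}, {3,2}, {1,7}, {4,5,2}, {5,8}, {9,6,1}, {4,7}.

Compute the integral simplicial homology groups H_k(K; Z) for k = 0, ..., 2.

H_0 = Z,  H_1 = Z^3,  H_2 = 0.

K has 9 vertices, 14 edges, 3 triangles.
rank ∂_0 = 0, rank ∂_1 = 8 ⇒ b_0 = 9 − 0 − 8 = 1; all invariant factors of ∂_1 are 1 so no torsion. So H_0 ≅ Z.
rank ∂_1 = 8, rank ∂_2 = 3 ⇒ b_1 = 14 − 8 − 3 = 3; all invariant factors of ∂_2 are 1 so no torsion. So H_1 ≅ Z^3.
rank ∂_2 = 3, rank ∂_3 = 0 ⇒ b_2 = 3 − 3 − 0 = 0. So H_2 ≅ 0.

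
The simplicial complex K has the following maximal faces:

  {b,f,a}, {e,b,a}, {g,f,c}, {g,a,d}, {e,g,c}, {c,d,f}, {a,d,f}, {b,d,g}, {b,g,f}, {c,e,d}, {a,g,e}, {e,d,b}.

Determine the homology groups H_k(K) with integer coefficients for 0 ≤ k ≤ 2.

K has 7 vertices, 18 edges, 12 triangles.
rank ∂_0 = 0, rank ∂_1 = 6 ⇒ b_0 = 7 − 0 − 6 = 1; all invariant factors of ∂_1 are 1 so no torsion. So H_0 ≅ Z.
rank ∂_1 = 6, rank ∂_2 = 12 ⇒ b_1 = 18 − 6 − 12 = 0; ∂_2 has invariant factor(s) [2] giving torsion. So H_1 ≅ Z/2Z.
rank ∂_2 = 12, rank ∂_3 = 0 ⇒ b_2 = 12 − 12 − 0 = 0. So H_2 ≅ 0.

H_0 ≅ Z,  H_1 ≅ Z/2Z,  H_2 = 0.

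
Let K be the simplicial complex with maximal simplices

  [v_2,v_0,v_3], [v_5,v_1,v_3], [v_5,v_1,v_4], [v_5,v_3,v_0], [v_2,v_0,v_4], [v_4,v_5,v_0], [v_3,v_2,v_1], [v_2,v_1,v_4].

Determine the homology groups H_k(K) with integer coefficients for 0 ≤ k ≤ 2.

Fix the vertex order v_0 < v_1 < v_2 < v_3 < v_4 < v_5 and write every simplex with vertices in increasing order. Then dim K = 2 and the simplices of K are:

  0-simplices (6): [v_0], [v_1], [v_2], [v_3], [v_4], [v_5]
  1-simplices (12): [v_0,v_2], [v_0,v_3], [v_0,v_4], [v_0,v_5], [v_1,v_2], [v_1,v_3], [v_1,v_4], [v_1,v_5], [v_2,v_3], [v_2,v_4], [v_3,v_5], [v_4,v_5]
  2-simplices (8): [v_0,v_2,v_3], [v_0,v_2,v_4], [v_0,v_3,v_5], [v_0,v_4,v_5], [v_1,v_2,v_3], [v_1,v_2,v_4], [v_1,v_3,v_5], [v_1,v_4,v_5]

Hence C_0 ≅ Z^6, C_1 ≅ Z^12, C_2 ≅ Z^8.

∂_1: C_1 → C_0 is given by ∂[p,q] = [q] − [p].
The resulting 6×12 matrix has rank 5, and its Smith normal form has invariant factors (1,1,1,1,1).

The boundary map ∂_2: C_2 → C_1 sends each 2-simplex [p,q,r] to [q,r] − [p,r] + [p,q]. For instance
  ∂[v_1,v_3,v_5] = [v_3,v_5] − [v_1,v_5] + [v_1,v_3],
  ∂[v_1,v_2,v_3] = [v_2,v_3] − [v_1,v_3] + [v_1,v_2].
As a 12×8 matrix over Z this has rank 7, with invariant factors (1,1,1,1,1,1,1).

Reading off H_k = ker ∂_k / im ∂_{k+1}:

  H_0: rank C_0 − rank ∂_1 = 6 − 5 = 1, and the invariant factors of ∂_1 are all 1, so H_0 ≅ Z.
  H_1: rank ker ∂_1 − rank ∂_2 = (12 − 5) − 7 = 0, and the invariant factors of ∂_2 are all 1, so H_1 ≅ 0.
  H_2: rank ker ∂_2 − rank ∂_3 = (8 − 7) − 0 = 1, and there is no ∂_3, so H_2 ≅ Z.

H_0 = Z,  H_1 = 0,  H_2 = Z.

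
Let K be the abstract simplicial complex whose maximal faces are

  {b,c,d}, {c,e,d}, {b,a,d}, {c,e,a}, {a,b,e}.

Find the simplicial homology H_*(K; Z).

H_0 ≅ Z,  H_1 ≅ Z,  H_2 = 0.

Take the total order a < b < c < d < e on the vertex set. Then K (dimension 2) consists of the simplices:

  0-simplices (5): a, b, c, d, e
  1-simplices (10): ab, ac, ad, ae, bc, bd, be, cd, ce, de
  2-simplices (5): abd, abe, ace, bcd, cde

giving chain groups C_0 ≅ Z^5, C_1 ≅ Z^10, C_2 ≅ Z^5.

∂_1: C_1 → C_0 is given by ∂[p,q] = [q] − [p].
As a 5×10 matrix over Z this has rank 4, with invariant factors (1,1,1,1).

Boundary ∂_2: C_2 → C_1 acts by ∂[p,q,r] = [q,r] − [p,r] + [p,q]. For instance
  ∂abe = be − ae + ab,
  ∂cde = de − ce + cd.
This gives a 10×5 integer matrix of rank 5; reducing to Smith normal form yields diagonal entries (1,1,1,1,1).

From H_k ≅ ker(∂_k) / im(∂_{k+1}) we obtain:

  H_0: rank C_0 − rank ∂_1 = 5 − 4 = 1, and the invariant factors of ∂_1 are all 1, so H_0 = Z.
  H_1: rank ker ∂_1 − rank ∂_2 = (10 − 4) − 5 = 1, and the invariant factors of ∂_2 are all 1, so H_1 = Z.
  H_2: rank ker ∂_2 − rank ∂_3 = (5 − 5) − 0 = 0, and there is no ∂_3, so H_2 = 0.

As a check, the Euler characteristic is 5 − 10 + 5 = 0, which agrees with 1 − 1 + 0 = 0.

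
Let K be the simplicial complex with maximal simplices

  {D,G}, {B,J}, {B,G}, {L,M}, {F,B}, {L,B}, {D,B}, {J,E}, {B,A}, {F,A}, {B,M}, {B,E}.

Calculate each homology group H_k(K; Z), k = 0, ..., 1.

We work with the vertex ordering A < B < D < E < F < G < J < L < M. The simplices of K, each written with vertices in increasing order, are:

  0-simplices (9): A, B, D, E, F, G, J, L, M
  1-simplices (12): AB, AF, BD, BE, BF, BG, BJ, BL, BM, DG, EJ, LM

Hence C_0 ≅ Z^9, C_1 ≅ Z^12.

Boundary ∂_1: C_1 → C_0 maps an edge to its endpoints' difference, ∂[p,q] = q − p. For instance
  ∂BL = L − B.
The 9×12 boundary matrix has rank 8 and Smith normal form diag(1,1,1,1,1,1,1,1).

Computing H_k = (kernel of ∂_k) / (image of ∂_{k+1}):

  H_0: rank C_0 − rank ∂_1 = 9 − 8 = 1, and the invariant factors of ∂_1 are all 1, so H_0 ≅ Z.
  H_1: rank ker ∂_1 − rank ∂_2 = (12 − 8) − 0 = 4, and there is no ∂_2, so H_1 ≅ Z^4.

(K is a triangulation of a wedge of 4 circles.)

H_0 = Z,  H_1 = Z^4.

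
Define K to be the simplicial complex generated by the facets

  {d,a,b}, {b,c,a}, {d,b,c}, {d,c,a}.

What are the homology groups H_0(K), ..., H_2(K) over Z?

Fix the vertex order a < b < c < d and write every simplex with vertices in increasing order. Then dim K = 2 and the simplices of K are:

  0-simplices (4): a, b, c, d
  1-simplices (6): ab, ac, ad, bc, bd, cd
  2-simplices (4): abc, abd, acd, bcd

giving chain groups C_0 ≅ Z^4, C_1 ≅ Z^6, C_2 ≅ Z^4.

Boundary ∂_1: C_1 → C_0 maps an edge to its endpoints' difference, ∂[p,q] = q − p. For instance
  ∂bd = d − b.
The 4×6 boundary matrix has rank 3 and Smith normal form diag(1,1,1).

∂_2: C_2 → C_1 acts by ∂[p,q,r] = [q,r] − [p,r] + [p,q]. For instance
  ∂abc = bc − ac + ab,
  ∂abd = bd − ad + ab.
The 6×4 boundary matrix has rank 3 and Smith normal form diag(1,1,1).

From H_k ≅ ker(∂_k) / im(∂_{k+1}) we obtain:

  H_0: rank C_0 − rank ∂_1 = 4 − 3 = 1, and the invariant factors of ∂_1 are all 1, so H_0 = Z.
  H_1: rank ker ∂_1 − rank ∂_2 = (6 − 3) − 3 = 0, and the invariant factors of ∂_2 are all 1, so H_1 = 0.
  H_2: rank ker ∂_2 − rank ∂_3 = (4 − 3) − 0 = 1, and there is no ∂_3, so H_2 = Z.

As a check, the Euler characteristic is 4 − 6 + 4 = 2, which agrees with 1 − 0 + 1 = 2.

H_0 = Z,  H_1 = 0,  H_2 = Z.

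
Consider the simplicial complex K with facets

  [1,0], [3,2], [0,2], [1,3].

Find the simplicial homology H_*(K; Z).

Take the total order 0 < 1 < 2 < 3 on the vertex set. Then K (dimension 1) consists of the simplices:

  0-simplices (4): [0], [1], [2], [3]
  1-simplices (4): [0,1], [0,2], [1,3], [2,3]

giving chain groups C_0 ≅ Z^4, C_1 ≅ Z^4.

∂_1: C_1 → C_0 is given by ∂[p,q] = [q] − [p]. For instance
  ∂[1,3] = [3] − [1].
As a 4×4 matrix over Z this has rank 3, with invariant factors (1,1,1).

Now H_k = ker ∂_k / im ∂_{k+1}, so:

  H_0: rank C_0 − rank ∂_1 = 4 − 3 = 1, and the invariant factors of ∂_1 are all 1, so H_0 ≅ Z.
  H_1: rank ker ∂_1 − rank ∂_2 = (4 − 3) − 0 = 1, and there is no ∂_2, so H_1 ≅ Z.

As a check, the Euler characteristic is 4 − 4 = 0, which agrees with 1 − 1 = 0.
(K is a triangulation of the circle S^1.)

H_0 = Z,  H_1 = Z.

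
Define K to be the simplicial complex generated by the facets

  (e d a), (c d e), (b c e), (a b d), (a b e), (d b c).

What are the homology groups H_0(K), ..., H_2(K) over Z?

We work with the vertex ordering a < b < c < d < e. The simplices of K, each written with vertices in increasing order, are:

  0-simplices (5): a, b, c, d, e
  1-simplices (9): ab, ad, ae, bc, bd, be, cd, ce, de
  2-simplices (6): abd, abe, ade, bcd, bce, cde

Hence C_0 ≅ Z^5, C_1 ≅ Z^9, C_2 ≅ Z^6.

∂_1: C_1 → C_0 is given by ∂[p,q] = [q] − [p]. For instance
  ∂ab = b − a.
This gives a 5×9 integer matrix of rank 4; reducing to Smith normal form yields diagonal entries (1,1,1,1).

Boundary ∂_2: C_2 → C_1 maps a triangle to the signed sum of its edges. For instance
  ∂abd = bd − ad + ab,
  ∂abe = be − ae + ab.
The 9×6 boundary matrix has rank 5 and Smith normal form diag(1,1,1,1,1).

Now H_k = ker ∂_k / im ∂_{k+1}, so:

  H_0: rank C_0 − rank ∂_1 = 5 − 4 = 1, and the invariant factors of ∂_1 are all 1, so H_0 = Z.
  H_1: rank ker ∂_1 − rank ∂_2 = (9 − 4) − 5 = 0, and the invariant factors of ∂_2 are all 1, so H_1 = 0.
  H_2: rank ker ∂_2 − rank ∂_3 = (6 − 5) − 0 = 1, and there is no ∂_3, so H_2 = Z.

As a check, the Euler characteristic is 5 − 9 + 6 = 2, which agrees with 1 − 0 + 1 = 2.

H_0 ≅ Z,  H_1 = 0,  H_2 ≅ Z.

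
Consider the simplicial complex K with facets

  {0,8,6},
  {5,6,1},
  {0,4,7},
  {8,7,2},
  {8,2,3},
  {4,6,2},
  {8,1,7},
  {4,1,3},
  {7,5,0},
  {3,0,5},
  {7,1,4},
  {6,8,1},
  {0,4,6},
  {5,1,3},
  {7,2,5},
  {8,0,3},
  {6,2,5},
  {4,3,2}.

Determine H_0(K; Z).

H_0 ≅ Z.

K has 9 vertices, 27 edges, 18 triangles.
rank ∂_0 = 0, rank ∂_1 = 8 ⇒ b_0 = 9 − 0 − 8 = 1; all invariant factors of ∂_1 are 1 so no torsion. So H_0 ≅ Z.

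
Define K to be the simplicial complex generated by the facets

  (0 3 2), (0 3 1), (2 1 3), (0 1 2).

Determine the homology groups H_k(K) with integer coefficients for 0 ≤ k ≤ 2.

H_0 ≅ Z,  H_1 = 0,  H_2 ≅ Z.

We work with the vertex ordering 0 < 1 < 2 < 3. The simplices of K, each written with vertices in increasing order, are:

  0-simplices (4): [0], [1], [2], [3]
  1-simplices (6): [0,1], [0,2], [0,3], [1,2], [1,3], [2,3]
  2-simplices (4): [0,1,2], [0,1,3], [0,2,3], [1,2,3]

Hence C_0 ≅ Z^4, C_1 ≅ Z^6, C_2 ≅ Z^4.

The boundary map ∂_1: C_1 → C_0 maps an edge to its endpoints' difference, ∂[p,q] = q − p. For instance
  ∂[0,2] = [2] − [0].
As a 4×6 matrix over Z this has rank 3, with invariant factors (1,1,1).

Boundary ∂_2: C_2 → C_1 maps a triangle to the signed sum of its edges. For instance
  ∂[0,1,2] = [1,2] − [0,2] + [0,1],
  ∂[0,2,3] = [2,3] − [0,3] + [0,2].
As a 6×4 matrix over Z this has rank 3, with invariant factors (1,1,1).

Computing H_k = (kernel of ∂_k) / (image of ∂_{k+1}):

  H_0: rank C_0 − rank ∂_1 = 4 − 3 = 1, and the invariant factors of ∂_1 are all 1, so H_0 ≅ Z.
  H_1: rank ker ∂_1 − rank ∂_2 = (6 − 3) − 3 = 0, and the invariant factors of ∂_2 are all 1, so H_1 ≅ 0.
  H_2: rank ker ∂_2 − rank ∂_3 = (4 − 3) − 0 = 1, and there is no ∂_3, so H_2 ≅ Z.

(K is a triangulation of the 2-sphere S^2.)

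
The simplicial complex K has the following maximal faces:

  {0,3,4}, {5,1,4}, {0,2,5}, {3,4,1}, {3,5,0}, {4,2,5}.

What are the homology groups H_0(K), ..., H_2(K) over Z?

Order the vertices as 0 < 1 < 2 < 3 < 4 < 5. Listing each simplex with vertices in this order, K has dimension 2 with simplices:

  0-simplices (6): [0], [1], [2], [3], [4], [5]
  1-simplices (12): [0,2], [0,3], [0,4], [0,5], [1,3], [1,4], [1,5], [2,4], [2,5], [3,4], [3,5], [4,5]
  2-simplices (6): [0,2,5], [0,3,4], [0,3,5], [1,3,4], [1,4,5], [2,4,5]

Hence C_0 ≅ Z^6, C_1 ≅ Z^12, C_2 ≅ Z^6.

Boundary ∂_1: C_1 → C_0 sends each edge [p,q] (with p < q) to q − p. For instance
  ∂[0,2] = [2] − [0].
The resulting 6×12 matrix has rank 5, and its Smith normal form has invariant factors (1,1,1,1,1).

Boundary ∂_2: C_2 → C_1 sends each 2-simplex [p,q,r] to [q,r] − [p,r] + [p,q]. For instance
  ∂[0,2,5] = [2,5] − [0,5] + [0,2],
  ∂[0,3,4] = [3,4] − [0,4] + [0,3].
This gives a 12×6 integer matrix of rank 6; reducing to Smith normal form yields diagonal entries (1,1,1,1,1,1).

Computing H_k = (kernel of ∂_k) / (image of ∂_{k+1}):

  H_0: rank C_0 − rank ∂_1 = 6 − 5 = 1, and the invariant factors of ∂_1 are all 1, so H_0 ≅ Z.
  H_1: rank ker ∂_1 − rank ∂_2 = (12 − 5) − 6 = 1, and the invariant factors of ∂_2 are all 1, so H_1 ≅ Z.
  H_2: rank ker ∂_2 − rank ∂_3 = (6 − 6) − 0 = 0, and there is no ∂_3, so H_2 ≅ 0.

H_0 = Z,  H_1 = Z,  H_2 = 0.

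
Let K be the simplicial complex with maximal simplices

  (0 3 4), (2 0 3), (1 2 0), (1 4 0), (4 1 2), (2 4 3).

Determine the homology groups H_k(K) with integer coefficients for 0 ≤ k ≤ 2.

H_0 = Z,  H_1 = 0,  H_2 = Z.

K has 5 vertices, 9 edges, 6 triangles.
rank ∂_0 = 0, rank ∂_1 = 4 ⇒ b_0 = 5 − 0 − 4 = 1; all invariant factors of ∂_1 are 1 so no torsion. So H_0 ≅ Z.
rank ∂_1 = 4, rank ∂_2 = 5 ⇒ b_1 = 9 − 4 − 5 = 0; all invariant factors of ∂_2 are 1 so no torsion. So H_1 ≅ 0.
rank ∂_2 = 5, rank ∂_3 = 0 ⇒ b_2 = 6 − 5 − 0 = 1. So H_2 ≅ Z.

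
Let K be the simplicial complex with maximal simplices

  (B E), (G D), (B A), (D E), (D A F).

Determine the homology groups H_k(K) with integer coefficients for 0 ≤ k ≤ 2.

Order the vertices as A < B < D < E < F < G. Listing each simplex with vertices in this order, K has dimension 2 with simplices:

  0-simplices (6): A, B, D, E, F, G
  1-simplices (7): AB, AD, AF, BE, DE, DF, DG
  2-simplices (1): ADF

giving chain groups C_0 ≅ Z^6, C_1 ≅ Z^7, C_2 ≅ Z^1.

The boundary map ∂_1: C_1 → C_0 maps an edge to its endpoints' difference, ∂[p,q] = q − p.
The 6×7 boundary matrix has rank 5 and Smith normal form diag(1,1,1,1,1).

∂_2: C_2 → C_1 maps a triangle to the signed sum of its edges. For instance
  ∂ADF = DF − AF + AD.
The 7×1 boundary matrix has rank 1 and Smith normal form diag(1).

Computing H_k = (kernel of ∂_k) / (image of ∂_{k+1}):

  H_0: rank C_0 − rank ∂_1 = 6 − 5 = 1, and the invariant factors of ∂_1 are all 1, so H_0 ≅ Z.
  H_1: rank ker ∂_1 − rank ∂_2 = (7 − 5) − 1 = 1, and the invariant factors of ∂_2 are all 1, so H_1 ≅ Z.
  H_2: rank ker ∂_2 − rank ∂_3 = (1 − 1) − 0 = 0, and there is no ∂_3, so H_2 ≅ 0.

As a check, the Euler characteristic is 6 − 7 + 1 = 0, which agrees with 1 − 1 + 0 = 0.

H_0 = Z,  H_1 = Z,  H_2 = 0.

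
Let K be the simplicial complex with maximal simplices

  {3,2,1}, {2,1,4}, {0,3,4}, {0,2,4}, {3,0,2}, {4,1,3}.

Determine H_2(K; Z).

Take the total order 0 < 1 < 2 < 3 < 4 on the vertex set. Then K (dimension 2) consists of the simplices:

  0-simplices (5): [0], [1], [2], [3], [4]
  1-simplices (9): [0,2], [0,3], [0,4], [1,2], [1,3], [1,4], [2,3], [2,4], [3,4]
  2-simplices (6): [0,2,3], [0,2,4], [0,3,4], [1,2,3], [1,2,4], [1,3,4]

giving chain groups C_0 ≅ Z^5, C_1 ≅ Z^9, C_2 ≅ Z^6.

The boundary map ∂_1: C_1 → C_0 is given by ∂[p,q] = [q] − [p]. For instance
  ∂[0,2] = [2] − [0].
As a 5×9 matrix over Z this has rank 4, with invariant factors (1,1,1,1).

Boundary ∂_2: C_2 → C_1 acts by ∂[p,q,r] = [q,r] − [p,r] + [p,q]. For instance
  ∂[0,2,3] = [2,3] − [0,3] + [0,2],
  ∂[1,3,4] = [3,4] − [1,4] + [1,3].
The resulting 9×6 matrix has rank 5, and its Smith normal form has invariant factors (1,1,1,1,1).

From H_k ≅ ker(∂_k) / im(∂_{k+1}) we obtain:

  H_2: rank ker ∂_2 − rank ∂_3 = (6 − 5) − 0 = 1, and there is no ∂_3, so H_2 ≅ Z.

H_2 ≅ Z.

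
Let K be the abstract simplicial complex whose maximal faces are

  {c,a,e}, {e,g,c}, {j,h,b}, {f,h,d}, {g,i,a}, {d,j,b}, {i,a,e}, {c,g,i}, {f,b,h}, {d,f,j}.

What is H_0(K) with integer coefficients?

K has 10 vertices, 20 edges, 10 triangles.
rank ∂_0 = 0, rank ∂_1 = 8 ⇒ b_0 = 10 − 0 − 8 = 2; all invariant factors of ∂_1 are 1 so no torsion. So H_0 = Z^2.

H_0 = Z^2.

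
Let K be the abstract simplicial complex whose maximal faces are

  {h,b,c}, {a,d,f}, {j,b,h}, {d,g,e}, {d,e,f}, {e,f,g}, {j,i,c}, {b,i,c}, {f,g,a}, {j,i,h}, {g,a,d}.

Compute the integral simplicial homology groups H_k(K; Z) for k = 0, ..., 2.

H_0 ≅ Z^2,  H_1 ≅ Z,  H_2 ≅ Z.

We work with the vertex ordering a < b < c < d < e < f < g < h < i < j. The simplices of K, each written with vertices in increasing order, are:

  0-simplices (10): a, b, c, d, e, f, g, h, i, j
  1-simplices (19): ad, af, ag, bc, bh, bi, bj, ch, ci, cj, de, df, dg, ef, eg, fg, hi, hj, ij
  2-simplices (11): adf, adg, afg, bch, bci, bhj, cij, def, deg, efg, hij

Hence C_0 ≅ Z^10, C_1 ≅ Z^19, C_2 ≅ Z^11.

The boundary map ∂_1: C_1 → C_0 sends each edge [p,q] (with p < q) to q − p.
The resulting 10×19 matrix has rank 8, and its Smith normal form has invariant factors (1,1,1,1,1,1,1,1).

The boundary map ∂_2: C_2 → C_1 maps a triangle to the signed sum of its edges. For instance
  ∂bch = ch − bh + bc,
  ∂afg = fg − ag + af.
This gives a 19×11 integer matrix of rank 10; reducing to Smith normal form yields diagonal entries (1,1,1,1,1,1,1,1,1,1).

From H_k ≅ ker(∂_k) / im(∂_{k+1}) we obtain:

  H_0: rank C_0 − rank ∂_1 = 10 − 8 = 2, and the invariant factors of ∂_1 are all 1, so H_0 = Z^2.
  H_1: rank ker ∂_1 − rank ∂_2 = (19 − 8) − 10 = 1, and the invariant factors of ∂_2 are all 1, so H_1 = Z.
  H_2: rank ker ∂_2 − rank ∂_3 = (11 − 10) − 0 = 1, and there is no ∂_3, so H_2 = Z.

(K is a triangulation of the disjoint union of the 2-sphere S^2 and the Möbius band.)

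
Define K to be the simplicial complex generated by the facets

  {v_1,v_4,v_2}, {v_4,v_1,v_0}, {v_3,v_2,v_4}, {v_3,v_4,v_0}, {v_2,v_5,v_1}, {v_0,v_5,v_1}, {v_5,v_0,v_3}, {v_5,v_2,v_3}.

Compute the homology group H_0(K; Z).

Order the vertices as v_0 < v_1 < v_2 < v_3 < v_4 < v_5. Listing each simplex with vertices in this order, K has dimension 2 with simplices:

  0-simplices (6): [v_0], [v_1], [v_2], [v_3], [v_4], [v_5]
  1-simplices (12): [v_0,v_1], [v_0,v_3], [v_0,v_4], [v_0,v_5], [v_1,v_2], [v_1,v_4], [v_1,v_5], [v_2,v_3], [v_2,v_4], [v_2,v_5], [v_3,v_4], [v_3,v_5]
  2-simplices (8): [v_0,v_1,v_4], [v_0,v_1,v_5], [v_0,v_3,v_4], [v_0,v_3,v_5], [v_1,v_2,v_4], [v_1,v_2,v_5], [v_2,v_3,v_4], [v_2,v_3,v_5]

so the chain groups are C_0 ≅ Z^6, C_1 ≅ Z^12, C_2 ≅ Z^8.

∂_1: C_1 → C_0 maps an edge to its endpoints' difference, ∂[p,q] = q − p. For instance
  ∂[v_3,v_4] = [v_4] − [v_3].
As a 6×12 matrix over Z this has rank 5, with invariant factors (1,1,1,1,1).

∂_2: C_2 → C_1 acts by ∂[p,q,r] = [q,r] − [p,r] + [p,q]. For instance
  ∂[v_1,v_2,v_5] = [v_2,v_5] − [v_1,v_5] + [v_1,v_2],
  ∂[v_1,v_2,v_4] = [v_2,v_4] − [v_1,v_4] + [v_1,v_2].
As a 12×8 matrix over Z this has rank 7, with invariant factors (1,1,1,1,1,1,1).

From H_k ≅ ker(∂_k) / im(∂_{k+1}) we obtain:

  H_0: rank C_0 − rank ∂_1 = 6 − 5 = 1, and the invariant factors of ∂_1 are all 1, so H_0 = Z.

(K is a triangulation of the 2-sphere S^2.)

H_0 ≅ Z.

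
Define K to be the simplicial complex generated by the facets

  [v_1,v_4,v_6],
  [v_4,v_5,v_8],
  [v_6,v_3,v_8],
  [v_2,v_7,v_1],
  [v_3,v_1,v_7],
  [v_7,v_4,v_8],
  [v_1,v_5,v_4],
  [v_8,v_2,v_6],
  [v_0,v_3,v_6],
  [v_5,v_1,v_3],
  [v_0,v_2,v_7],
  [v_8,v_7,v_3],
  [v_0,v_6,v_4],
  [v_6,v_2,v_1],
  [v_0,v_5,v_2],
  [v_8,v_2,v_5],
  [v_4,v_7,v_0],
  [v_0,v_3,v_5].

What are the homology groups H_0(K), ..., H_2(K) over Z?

H_0 ≅ Z,  H_1 ≅ Z^2,  H_2 ≅ Z.

Fix the vertex order v_0 < v_1 < v_2 < v_3 < v_4 < v_5 < v_6 < v_7 < v_8 and write every simplex with vertices in increasing order. Then dim K = 2 and the simplices of K are:

  0-simplices (9): [v_0], [v_1], [v_2], [v_3], [v_4], [v_5], [v_6], [v_7], [v_8]
  1-simplices (27): (27 of them)
  2-simplices (18): (18 of them)

so the chain groups are C_0 ≅ Z^9, C_1 ≅ Z^27, C_2 ≅ Z^18.

The boundary map ∂_1: C_1 → C_0 sends each edge [p,q] (with p < q) to q − p.
The 9×27 boundary matrix has rank 8 and Smith normal form diag(1,1,1,1,1,1,1,1).

The boundary map ∂_2: C_2 → C_1 sends each 2-simplex [p,q,r] to [q,r] − [p,r] + [p,q]. For instance
  ∂[v_0,v_4,v_7] = [v_4,v_7] − [v_0,v_7] + [v_0,v_4],
  ∂[v_2,v_5,v_8] = [v_5,v_8] − [v_2,v_8] + [v_2,v_5].
The 27×18 boundary matrix has rank 17 and Smith normal form diag(1,1,1,1,1,1,1,1,1,1,1,1,1,1,1,1,1).

Reading off H_k = ker ∂_k / im ∂_{k+1}:

  H_0: rank C_0 − rank ∂_1 = 9 − 8 = 1, and the invariant factors of ∂_1 are all 1, so H_0 = Z.
  H_1: rank ker ∂_1 − rank ∂_2 = (27 − 8) − 17 = 2, and the invariant factors of ∂_2 are all 1, so H_1 = Z^2.
  H_2: rank ker ∂_2 − rank ∂_3 = (18 − 17) − 0 = 1, and there is no ∂_3, so H_2 = Z.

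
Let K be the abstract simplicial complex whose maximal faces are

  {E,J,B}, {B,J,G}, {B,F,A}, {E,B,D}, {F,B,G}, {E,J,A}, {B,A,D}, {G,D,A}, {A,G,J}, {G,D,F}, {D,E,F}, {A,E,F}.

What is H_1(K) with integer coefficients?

Order the vertices as A < B < D < E < F < G < J. Listing each simplex with vertices in this order, K has dimension 2 with simplices:

  0-simplices (7): A, B, D, E, F, G, J
  1-simplices (18): AB, AD, AE, AF, AG, AJ, BD, BE, BF, BG, BJ, DE, DF, DG, EF, EJ, FG, GJ
  2-simplices (12): ABD, ABF, ADG, AEF, AEJ, AGJ, BDE, BEJ, BFG, BGJ, DEF, DFG

Hence C_0 ≅ Z^7, C_1 ≅ Z^18, C_2 ≅ Z^12.

∂_1: C_1 → C_0 is given by ∂[p,q] = [q] − [p].
As a 7×18 matrix over Z this has rank 6, with invariant factors (1,1,1,1,1,1).

Boundary ∂_2: C_2 → C_1 acts by ∂[p,q,r] = [q,r] − [p,r] + [p,q]. For instance
  ∂AEF = EF − AF + AE,
  ∂AGJ = GJ − AJ + AG.
The 18×12 boundary matrix has rank 12 and Smith normal form diag(1,1,1,1,1,1,1,1,1,1,1,2).

Now H_k = ker ∂_k / im ∂_{k+1}, so:

  H_1: rank ker ∂_1 − rank ∂_2 = (18 − 6) − 12 = 0, and ∂_2 has invariant factor 2 > 1, so H_1 = Z/2Z.

(K is a triangulation of the real projective plane RP^2.)

H_1 = Z/2Z.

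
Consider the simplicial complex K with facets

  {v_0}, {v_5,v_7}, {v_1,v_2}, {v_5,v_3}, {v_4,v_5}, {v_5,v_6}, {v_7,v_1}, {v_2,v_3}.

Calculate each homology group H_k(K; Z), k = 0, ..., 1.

H_0 ≅ Z^2,  H_1 ≅ Z.

We work with the vertex ordering v_0 < v_1 < v_2 < v_3 < v_4 < v_5 < v_6 < v_7. The simplices of K, each written with vertices in increasing order, are:

  0-simplices (8): [v_0], [v_1], [v_2], [v_3], [v_4], [v_5], [v_6], [v_7]
  1-simplices (7): [v_1,v_2], [v_1,v_7], [v_2,v_3], [v_3,v_5], [v_4,v_5], [v_5,v_6], [v_5,v_7]

giving chain groups C_0 ≅ Z^8, C_1 ≅ Z^7.

∂_1: C_1 → C_0 is given by ∂[p,q] = [q] − [p].
The 8×7 boundary matrix has rank 6 and Smith normal form diag(1,1,1,1,1,1).

Now H_k = ker ∂_k / im ∂_{k+1}, so:

  H_0: rank C_0 − rank ∂_1 = 8 − 6 = 2, and the invariant factors of ∂_1 are all 1, so H_0 ≅ Z^2.
  H_1: rank ker ∂_1 − rank ∂_2 = (7 − 6) − 0 = 1, and there is no ∂_2, so H_1 ≅ Z.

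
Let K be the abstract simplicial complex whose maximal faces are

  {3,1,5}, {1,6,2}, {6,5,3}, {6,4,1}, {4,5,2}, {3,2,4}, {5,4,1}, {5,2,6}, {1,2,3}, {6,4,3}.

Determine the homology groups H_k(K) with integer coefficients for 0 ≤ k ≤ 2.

K has 6 vertices, 15 edges, 10 triangles.
rank ∂_0 = 0, rank ∂_1 = 5 ⇒ b_0 = 6 − 0 − 5 = 1; all invariant factors of ∂_1 are 1 so no torsion. So H_0 ≅ Z.
rank ∂_1 = 5, rank ∂_2 = 10 ⇒ b_1 = 15 − 5 − 10 = 0; ∂_2 has invariant factor(s) [2] giving torsion. So H_1 ≅ Z/2Z.
rank ∂_2 = 10, rank ∂_3 = 0 ⇒ b_2 = 10 − 10 − 0 = 0. So H_2 ≅ 0.

H_0 = Z,  H_1 = Z/2Z,  H_2 = 0.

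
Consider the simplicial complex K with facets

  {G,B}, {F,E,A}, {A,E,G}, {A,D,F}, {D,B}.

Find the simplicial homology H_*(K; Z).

H_0 = Z,  H_1 = Z,  H_2 = 0.

Fix the vertex order A < B < D < E < F < G and write every simplex with vertices in increasing order. Then dim K = 2 and the simplices of K are:

  0-simplices (6): A, B, D, E, F, G
  1-simplices (9): AD, AE, AF, AG, BD, BG, DF, EF, EG
  2-simplices (3): ADF, AEF, AEG

so the chain groups are C_0 ≅ Z^6, C_1 ≅ Z^9, C_2 ≅ Z^3.

Boundary ∂_1: C_1 → C_0 sends each edge [p,q] (with p < q) to q − p. For instance
  ∂DF = F − D.
As a 6×9 matrix over Z this has rank 5, with invariant factors (1,1,1,1,1).

∂_2: C_2 → C_1 sends each 2-simplex [p,q,r] to [q,r] − [p,r] + [p,q]. For instance
  ∂AEG = EG − AG + AE,
  ∂AEF = EF − AF + AE.
The 9×3 boundary matrix has rank 3 and Smith normal form diag(1,1,1).

Computing H_k = (kernel of ∂_k) / (image of ∂_{k+1}):

  H_0: rank C_0 − rank ∂_1 = 6 − 5 = 1, and the invariant factors of ∂_1 are all 1, so H_0 ≅ Z.
  H_1: rank ker ∂_1 − rank ∂_2 = (9 − 5) − 3 = 1, and the invariant factors of ∂_2 are all 1, so H_1 ≅ Z.
  H_2: rank ker ∂_2 − rank ∂_3 = (3 − 3) − 0 = 0, and there is no ∂_3, so H_2 ≅ 0.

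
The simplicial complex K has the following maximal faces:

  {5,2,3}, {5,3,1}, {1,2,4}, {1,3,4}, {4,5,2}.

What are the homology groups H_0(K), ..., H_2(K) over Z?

H_0 ≅ Z,  H_1 ≅ Z,  H_2 = 0.

Fix the vertex order 1 < 2 < 3 < 4 < 5 and write every simplex with vertices in increasing order. Then dim K = 2 and the simplices of K are:

  0-simplices (5): [1], [2], [3], [4], [5]
  1-simplices (10): [1,2], [1,3], [1,4], [1,5], [2,3], [2,4], [2,5], [3,4], [3,5], [4,5]
  2-simplices (5): [1,2,4], [1,3,4], [1,3,5], [2,3,5], [2,4,5]

Hence C_0 ≅ Z^5, C_1 ≅ Z^10, C_2 ≅ Z^5.

Boundary ∂_1: C_1 → C_0 is given by ∂[p,q] = [q] − [p]. For instance
  ∂[2,4] = [4] − [2].
This gives a 5×10 integer matrix of rank 4; reducing to Smith normal form yields diagonal entries (1,1,1,1).

Boundary ∂_2: C_2 → C_1 sends each 2-simplex [p,q,r] to [q,r] − [p,r] + [p,q]. For instance
  ∂[2,3,5] = [3,5] − [2,5] + [2,3],
  ∂[2,4,5] = [4,5] − [2,5] + [2,4].
The 10×5 boundary matrix has rank 5 and Smith normal form diag(1,1,1,1,1).

Computing H_k = (kernel of ∂_k) / (image of ∂_{k+1}):

  H_0: rank C_0 − rank ∂_1 = 5 − 4 = 1, and the invariant factors of ∂_1 are all 1, so H_0 = Z.
  H_1: rank ker ∂_1 − rank ∂_2 = (10 − 4) − 5 = 1, and the invariant factors of ∂_2 are all 1, so H_1 = Z.
  H_2: rank ker ∂_2 − rank ∂_3 = (5 − 5) − 0 = 0, and there is no ∂_3, so H_2 = 0.

As a check, the Euler characteristic is 5 − 10 + 5 = 0, which agrees with 1 − 1 + 0 = 0.
(K is a triangulation of the Möbius band.)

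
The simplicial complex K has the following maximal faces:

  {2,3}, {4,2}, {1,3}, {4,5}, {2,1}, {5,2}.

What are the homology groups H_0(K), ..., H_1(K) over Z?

We work with the vertex ordering 1 < 2 < 3 < 4 < 5. The simplices of K, each written with vertices in increasing order, are:

  0-simplices (5): [1], [2], [3], [4], [5]
  1-simplices (6): [1,2], [1,3], [2,3], [2,4], [2,5], [4,5]

so the chain groups are C_0 ≅ Z^5, C_1 ≅ Z^6.

Boundary ∂_1: C_1 → C_0 sends each edge [p,q] (with p < q) to q − p. For instance
  ∂[2,4] = [4] − [2].
As a 5×6 matrix over Z this has rank 4, with invariant factors (1,1,1,1).

Now H_k = ker ∂_k / im ∂_{k+1}, so:

  H_0: rank C_0 − rank ∂_1 = 5 − 4 = 1, and the invariant factors of ∂_1 are all 1, so H_0 = Z.
  H_1: rank ker ∂_1 − rank ∂_2 = (6 − 4) − 0 = 2, and there is no ∂_2, so H_1 = Z^2.

(K is a triangulation of a wedge of 2 circles.)

H_0 = Z,  H_1 = Z^2.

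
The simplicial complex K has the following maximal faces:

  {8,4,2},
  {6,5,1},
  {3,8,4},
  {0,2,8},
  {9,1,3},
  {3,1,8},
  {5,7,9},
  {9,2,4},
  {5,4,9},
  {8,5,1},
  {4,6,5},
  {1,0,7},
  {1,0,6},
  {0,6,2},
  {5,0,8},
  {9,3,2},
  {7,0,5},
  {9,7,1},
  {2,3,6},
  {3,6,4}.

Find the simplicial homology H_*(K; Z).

H_0 = Z,  H_1 = Z ⊕ Z/2Z,  H_2 = 0.

We work with the vertex ordering 0 < 1 < 2 < 3 < 4 < 5 < 6 < 7 < 8 < 9. The simplices of K, each written with vertices in increasing order, are:

  0-simplices (10): [0], [1], [2], [3], [4], [5], [6], [7], [8], [9]
  1-simplices (30): (30 of them)
  2-simplices (20): (20 of them)

so the chain groups are C_0 ≅ Z^10, C_1 ≅ Z^30, C_2 ≅ Z^20.

Boundary ∂_1: C_1 → C_0 sends each edge [p,q] (with p < q) to q − p. For instance
  ∂[1,7] = [7] − [1].
This gives a 10×30 integer matrix of rank 9; reducing to Smith normal form yields diagonal entries (1,1,1,1,1,1,1,1,1).

The boundary map ∂_2: C_2 → C_1 acts by ∂[p,q,r] = [q,r] − [p,r] + [p,q]. For instance
  ∂[1,3,8] = [3,8] − [1,8] + [1,3],
  ∂[2,3,9] = [3,9] − [2,9] + [2,3].
The 30×20 boundary matrix has rank 20 and Smith normal form diag(1,1,1,1,1,1,1,1,1,1,1,1,1,1,1,1,1,1,1,2).

Computing H_k = (kernel of ∂_k) / (image of ∂_{k+1}):

  H_0: rank C_0 − rank ∂_1 = 10 − 9 = 1, and the invariant factors of ∂_1 are all 1, so H_0 = Z.
  H_1: rank ker ∂_1 − rank ∂_2 = (30 − 9) − 20 = 1, and ∂_2 has invariant factor 2 > 1, so H_1 = Z ⊕ Z/2Z.
  H_2: rank ker ∂_2 − rank ∂_3 = (20 − 20) − 0 = 0, and there is no ∂_3, so H_2 = 0.

As a check, the Euler characteristic is 10 − 30 + 20 = 0, which agrees with 1 − 1 + 0 = 0.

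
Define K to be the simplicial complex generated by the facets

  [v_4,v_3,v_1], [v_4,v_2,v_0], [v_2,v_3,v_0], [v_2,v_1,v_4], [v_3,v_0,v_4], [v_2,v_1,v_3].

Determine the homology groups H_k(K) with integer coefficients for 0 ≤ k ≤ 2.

H_0 = Z,  H_1 = 0,  H_2 = Z.

Take the total order v_0 < v_1 < v_2 < v_3 < v_4 on the vertex set. Then K (dimension 2) consists of the simplices:

  0-simplices (5): [v_0], [v_1], [v_2], [v_3], [v_4]
  1-simplices (9): [v_0,v_2], [v_0,v_3], [v_0,v_4], [v_1,v_2], [v_1,v_3], [v_1,v_4], [v_2,v_3], [v_2,v_4], [v_3,v_4]
  2-simplices (6): [v_0,v_2,v_3], [v_0,v_2,v_4], [v_0,v_3,v_4], [v_1,v_2,v_3], [v_1,v_2,v_4], [v_1,v_3,v_4]

so the chain groups are C_0 ≅ Z^5, C_1 ≅ Z^9, C_2 ≅ Z^6.

∂_1: C_1 → C_0 is given by ∂[p,q] = [q] − [p]. For instance
  ∂[v_1,v_2] = [v_2] − [v_1].
The resulting 5×9 matrix has rank 4, and its Smith normal form has invariant factors (1,1,1,1).

∂_2: C_2 → C_1 acts by ∂[p,q,r] = [q,r] − [p,r] + [p,q]. For instance
  ∂[v_1,v_2,v_3] = [v_2,v_3] − [v_1,v_3] + [v_1,v_2],
  ∂[v_0,v_2,v_4] = [v_2,v_4] − [v_0,v_4] + [v_0,v_2].
This gives a 9×6 integer matrix of rank 5; reducing to Smith normal form yields diagonal entries (1,1,1,1,1).

Computing H_k = (kernel of ∂_k) / (image of ∂_{k+1}):

  H_0: rank C_0 − rank ∂_1 = 5 − 4 = 1, and the invariant factors of ∂_1 are all 1, so H_0 ≅ Z.
  H_1: rank ker ∂_1 − rank ∂_2 = (9 − 4) − 5 = 0, and the invariant factors of ∂_2 are all 1, so H_1 ≅ 0.
  H_2: rank ker ∂_2 − rank ∂_3 = (6 − 5) − 0 = 1, and there is no ∂_3, so H_2 ≅ Z.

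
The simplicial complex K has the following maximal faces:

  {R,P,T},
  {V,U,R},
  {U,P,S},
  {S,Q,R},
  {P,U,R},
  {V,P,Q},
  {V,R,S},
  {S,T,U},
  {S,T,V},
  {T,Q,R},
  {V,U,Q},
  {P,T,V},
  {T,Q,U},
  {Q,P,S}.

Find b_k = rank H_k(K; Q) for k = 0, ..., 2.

b_0 = 1, b_1 = 2, b_2 = 1.

K has 7 vertices, 21 edges, 14 triangles.
rank ∂_0 = 0, rank ∂_1 = 6 ⇒ b_0 = 7 − 0 − 6 = 1; all invariant factors of ∂_1 are 1 so no torsion. So H_0 = Z.
rank ∂_1 = 6, rank ∂_2 = 13 ⇒ b_1 = 21 − 6 − 13 = 2; all invariant factors of ∂_2 are 1 so no torsion. So H_1 = Z^2.
rank ∂_2 = 13, rank ∂_3 = 0 ⇒ b_2 = 14 − 13 − 0 = 1. So H_2 = Z.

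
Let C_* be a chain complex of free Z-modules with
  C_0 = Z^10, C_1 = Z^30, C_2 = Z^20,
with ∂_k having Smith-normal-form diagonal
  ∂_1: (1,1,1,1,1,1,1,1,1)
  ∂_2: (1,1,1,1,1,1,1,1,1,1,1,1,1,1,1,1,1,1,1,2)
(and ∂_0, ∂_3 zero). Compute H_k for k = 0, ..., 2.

H_0: b_0 = 10 − 0 − 9 = 1; torsion from ∂_1 factors > 1: none. So H_0 = Z.
H_1: b_1 = 30 − 9 − 20 = 1; torsion from ∂_2 factors > 1: [2]. So H_1 = Z ⊕ Z/2.
H_2: b_2 = 20 − 20 − 0 = 0; torsion from ∂_3 factors > 1: none. So H_2 = 0.

H_0 = Z,  H_1 = Z ⊕ Z/2,  H_2 = 0.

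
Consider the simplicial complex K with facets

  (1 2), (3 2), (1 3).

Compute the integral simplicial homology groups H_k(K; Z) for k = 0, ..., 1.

We work with the vertex ordering 1 < 2 < 3. The simplices of K, each written with vertices in increasing order, are:

  0-simplices (3): [1], [2], [3]
  1-simplices (3): [1,2], [1,3], [2,3]

so the chain groups are C_0 ≅ Z^3, C_1 ≅ Z^3.

The boundary map ∂_1: C_1 → C_0 sends each edge [p,q] (with p < q) to q − p. For instance
  ∂[2,3] = [3] − [2].
The 3×3 boundary matrix has rank 2 and Smith normal form diag(1,1).

Computing H_k = (kernel of ∂_k) / (image of ∂_{k+1}):

  H_0: rank C_0 − rank ∂_1 = 3 − 2 = 1, and the invariant factors of ∂_1 are all 1, so H_0 ≅ Z.
  H_1: rank ker ∂_1 − rank ∂_2 = (3 − 2) − 0 = 1, and there is no ∂_2, so H_1 ≅ Z.

As a check, the Euler characteristic is 3 − 3 = 0, which agrees with 1 − 1 = 0.

H_0 = Z,  H_1 = Z.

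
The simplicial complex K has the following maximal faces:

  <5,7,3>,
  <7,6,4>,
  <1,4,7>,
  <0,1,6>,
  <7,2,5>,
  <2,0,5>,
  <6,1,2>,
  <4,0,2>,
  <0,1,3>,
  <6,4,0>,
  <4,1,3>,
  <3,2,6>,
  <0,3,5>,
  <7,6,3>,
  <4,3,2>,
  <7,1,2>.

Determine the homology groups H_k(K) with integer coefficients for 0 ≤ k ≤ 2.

Take the total order 0 < 1 < 2 < 3 < 4 < 5 < 6 < 7 on the vertex set. Then K (dimension 2) consists of the simplices:

  0-simplices (8): [0], [1], [2], [3], [4], [5], [6], [7]
  1-simplices (24): (24 of them)
  2-simplices (16): [0,1,3], [0,1,6], [0,2,4], [0,2,5], [0,3,5], [0,4,6], [1,2,6], [1,2,7], [1,3,4], [1,4,7], [2,3,4], [2,3,6], [2,5,7], [3,5,7], [3,6,7], [4,6,7]

Hence C_0 ≅ Z^8, C_1 ≅ Z^24, C_2 ≅ Z^16.

Boundary ∂_1: C_1 → C_0 is given by ∂[p,q] = [q] − [p]. For instance
  ∂[1,4] = [4] − [1].
This gives a 8×24 integer matrix of rank 7; reducing to Smith normal form yields diagonal entries (1,1,1,1,1,1,1).

∂_2: C_2 → C_1 acts by ∂[p,q,r] = [q,r] − [p,r] + [p,q]. For instance
  ∂[2,5,7] = [5,7] − [2,7] + [2,5],
  ∂[1,4,7] = [4,7] − [1,7] + [1,4].
As a 24×16 matrix over Z this has rank 15, with invariant factors (1,1,1,1,1,1,1,1,1,1,1,1,1,1,1).

Reading off H_k = ker ∂_k / im ∂_{k+1}:

  H_0: rank C_0 − rank ∂_1 = 8 − 7 = 1, and the invariant factors of ∂_1 are all 1, so H_0 = Z.
  H_1: rank ker ∂_1 − rank ∂_2 = (24 − 7) − 15 = 2, and the invariant factors of ∂_2 are all 1, so H_1 = Z^2.
  H_2: rank ker ∂_2 − rank ∂_3 = (16 − 15) − 0 = 1, and there is no ∂_3, so H_2 = Z.

(K is a triangulation of the torus T^2.)

H_0 ≅ Z,  H_1 ≅ Z^2,  H_2 ≅ Z.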